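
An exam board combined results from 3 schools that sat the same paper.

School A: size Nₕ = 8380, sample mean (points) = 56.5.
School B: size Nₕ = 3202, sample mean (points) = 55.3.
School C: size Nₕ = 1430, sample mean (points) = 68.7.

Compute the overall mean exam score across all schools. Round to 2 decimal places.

57.55

N = 8380 + 3202 + 1430 = 13012.
The stratified mean weights each stratum mean by its population share Nₕ/N.
Σ Nₕx̄ₕ = 8380·56.5 + 3202·55.3 + 1430·68.7 = 473470 + 177070.6 + 98241 = 748781.6.
Divide by N: 748781.6 / 13012 = 57.5455... → 57.55.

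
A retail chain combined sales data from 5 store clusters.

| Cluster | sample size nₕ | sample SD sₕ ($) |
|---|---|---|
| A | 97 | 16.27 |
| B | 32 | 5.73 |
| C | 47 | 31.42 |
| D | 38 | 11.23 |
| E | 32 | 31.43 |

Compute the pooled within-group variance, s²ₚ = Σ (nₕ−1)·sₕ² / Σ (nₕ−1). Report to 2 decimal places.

Degrees of freedom: 96 + 31 + 46 + 37 + 31 = 241.
Σ(nₕ−1)sₕ² = 96·264.7129 + 31·32.8329 + 46·987.2164 + 37·126.1129 + 31·987.8449 = 107131.5819.
s²ₚ = 107131.5819 / 241 = 444.5294... → 444.53.

444.53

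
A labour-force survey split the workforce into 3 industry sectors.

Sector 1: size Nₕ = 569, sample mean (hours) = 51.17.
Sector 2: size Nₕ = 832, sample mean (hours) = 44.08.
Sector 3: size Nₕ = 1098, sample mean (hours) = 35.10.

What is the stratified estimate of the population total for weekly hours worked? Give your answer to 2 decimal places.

104330.09

1: 569·51.17 = 29115.73
2: 832·44.08 = 36674.56
3: 1098·35.10 = 38539.8
τ̂ = Σ Nₕx̄ₕ = 104330.09.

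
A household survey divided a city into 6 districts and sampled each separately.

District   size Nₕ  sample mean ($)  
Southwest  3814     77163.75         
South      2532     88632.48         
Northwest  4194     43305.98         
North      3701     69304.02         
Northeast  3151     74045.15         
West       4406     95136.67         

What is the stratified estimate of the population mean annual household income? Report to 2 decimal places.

x̄_st = (Σ Nₕx̄ₕ) / (Σ Nₕ) = (3814·77163.75 + 2532·88632.48 + 4194·43305.98 + 3701·69304.02 + 3151·74045.15 + 4406·95136.67) / 21798
= 1609327875.67 / 21798 = 73829.1529... → 73829.15.

73829.15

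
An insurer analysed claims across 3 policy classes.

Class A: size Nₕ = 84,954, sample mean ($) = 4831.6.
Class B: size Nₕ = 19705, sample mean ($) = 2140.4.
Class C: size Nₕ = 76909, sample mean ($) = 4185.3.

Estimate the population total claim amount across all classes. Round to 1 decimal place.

A: 84954·4831.6 = 410463746.4
B: 19705·2140.4 = 42176582
C: 76909·4185.3 = 321887237.7
τ̂ = Σ Nₕx̄ₕ = 774527566.1.

774527566.1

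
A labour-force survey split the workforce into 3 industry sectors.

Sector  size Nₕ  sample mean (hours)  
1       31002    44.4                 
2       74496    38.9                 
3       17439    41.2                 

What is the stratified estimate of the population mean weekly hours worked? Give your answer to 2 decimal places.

40.61

x̄_st = (Σ Nₕx̄ₕ) / (Σ Nₕ) = (31002·44.4 + 74496·38.9 + 17439·41.2) / 122937
= 4992870 / 122937 = 40.6132... → 40.61.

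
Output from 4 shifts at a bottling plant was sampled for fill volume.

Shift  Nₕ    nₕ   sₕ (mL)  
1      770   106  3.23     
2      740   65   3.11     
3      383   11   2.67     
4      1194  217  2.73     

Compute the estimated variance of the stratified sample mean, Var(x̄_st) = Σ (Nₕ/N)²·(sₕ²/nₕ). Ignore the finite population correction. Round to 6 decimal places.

0.029788

N = 3087. Term for each stratum: Wₕ²sₕ²/nₕ.
Var(x̄_st) = 0.006123608 + 0.008550620 + 0.009975947 + 0.005138081 = 0.029788256 → 0.029788.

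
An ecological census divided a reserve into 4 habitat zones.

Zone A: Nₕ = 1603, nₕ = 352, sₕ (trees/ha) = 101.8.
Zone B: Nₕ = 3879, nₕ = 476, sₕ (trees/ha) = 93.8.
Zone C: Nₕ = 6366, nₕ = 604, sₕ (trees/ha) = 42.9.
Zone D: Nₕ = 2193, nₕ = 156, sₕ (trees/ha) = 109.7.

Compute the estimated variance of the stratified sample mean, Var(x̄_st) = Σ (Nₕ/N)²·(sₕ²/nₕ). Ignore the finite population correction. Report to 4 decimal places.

4.3026

N = 14041; Wₕ = Nₕ/N.
zone A: (1603/14041)²·101.8²/352 = 0.3837283
zone B: (3879/14041)²·93.8²/476 = 1.4107245
zone C: (6366/14041)²·42.9²/604 = 0.6263468
zone D: (2193/14041)²·109.7²/156 = 1.8817843
Sum = 4.3025839 → 4.3026.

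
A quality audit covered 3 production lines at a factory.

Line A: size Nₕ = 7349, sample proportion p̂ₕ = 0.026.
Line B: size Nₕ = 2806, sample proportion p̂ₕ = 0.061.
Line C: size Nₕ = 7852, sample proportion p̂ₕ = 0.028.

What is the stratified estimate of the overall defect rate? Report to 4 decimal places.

Wₕ = Nₕ/N with N = 18007: 0.4081, 0.1558, 0.4361.
p̂_st = 0.4081·0.026 + 0.1558·0.061 + 0.4361·0.028 ≈ 0.032326... → 0.0323.

0.0323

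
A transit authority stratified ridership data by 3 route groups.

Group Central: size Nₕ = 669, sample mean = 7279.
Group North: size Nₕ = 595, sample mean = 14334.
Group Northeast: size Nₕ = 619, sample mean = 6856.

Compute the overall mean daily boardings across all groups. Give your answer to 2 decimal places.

N = 1883; weights Wₕ = Nₕ/N = (0.3553, 0.3160, 0.3287).
x̄_st = Σ Wₕ·x̄ₕ = 0.3553·7279 + 0.3160·14334 + 0.3287·6856 ≈ 9369.2220...
→ 9369.22.

9369.22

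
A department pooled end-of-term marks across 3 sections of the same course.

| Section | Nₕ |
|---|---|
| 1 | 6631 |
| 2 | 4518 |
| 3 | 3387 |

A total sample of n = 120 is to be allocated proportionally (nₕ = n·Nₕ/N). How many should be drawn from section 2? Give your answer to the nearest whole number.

Share of section 2 = 4518/14536 = 0.31081.
Allocate 120 × 0.31081 = 37.298... → 37.

37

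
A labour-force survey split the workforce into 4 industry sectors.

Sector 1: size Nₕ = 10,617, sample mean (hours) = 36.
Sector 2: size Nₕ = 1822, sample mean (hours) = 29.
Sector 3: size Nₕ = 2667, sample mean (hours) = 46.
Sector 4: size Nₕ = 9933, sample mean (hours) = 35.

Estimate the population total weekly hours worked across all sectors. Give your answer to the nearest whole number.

Population total = Σ Nₕ·x̄ₕ (each stratum's size times its mean).
10617·36 + 1822·29 + 2667·46 + 9933·35 = 382212 + 52838 + 122682 + 347655 = 905387.

905387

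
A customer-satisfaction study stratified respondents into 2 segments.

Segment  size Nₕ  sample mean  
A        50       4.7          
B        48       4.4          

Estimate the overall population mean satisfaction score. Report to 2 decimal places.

N = 50 + 48 = 98.
The stratified mean weights each stratum mean by its population share Nₕ/N.
Σ Nₕx̄ₕ = 50·4.7 + 48·4.4 = 235 + 211.2 = 446.2.
Divide by N: 446.2 / 98 = 4.5531... → 4.55.

4.55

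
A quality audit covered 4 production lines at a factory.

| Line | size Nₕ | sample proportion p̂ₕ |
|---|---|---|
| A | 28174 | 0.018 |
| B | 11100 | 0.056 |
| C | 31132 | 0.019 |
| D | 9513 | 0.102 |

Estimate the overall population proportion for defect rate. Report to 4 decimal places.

N = 28174 + 11100 + 31132 + 9513 = 79919.
Overall proportion = Σ (Nₕ/N)·p̂ₕ.
Σ Nₕp̂ₕ = 507.132 + 621.6 + 591.508 + 970.326 = 2690.566.
2690.566 / 79919 = 0.033666... → 0.0337.

0.0337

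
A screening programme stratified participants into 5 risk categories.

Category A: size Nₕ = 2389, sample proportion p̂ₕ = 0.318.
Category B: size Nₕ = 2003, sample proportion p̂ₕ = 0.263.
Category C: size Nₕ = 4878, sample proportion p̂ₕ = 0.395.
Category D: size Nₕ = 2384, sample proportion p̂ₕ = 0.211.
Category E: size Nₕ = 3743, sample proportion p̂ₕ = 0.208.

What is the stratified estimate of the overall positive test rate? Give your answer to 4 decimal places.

0.2919

Wₕ = Nₕ/N with N = 15397: 0.1552, 0.1301, 0.3168, 0.1548, 0.2431.
p̂_st = 0.1552·0.318 + 0.1301·0.263 + 0.3168·0.395 + 0.1548·0.211 + 0.2431·0.208 ≈ 0.291931... → 0.2919.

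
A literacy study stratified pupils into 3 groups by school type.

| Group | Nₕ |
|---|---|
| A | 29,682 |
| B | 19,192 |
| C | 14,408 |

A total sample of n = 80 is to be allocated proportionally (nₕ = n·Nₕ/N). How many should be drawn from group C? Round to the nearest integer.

18

N = 29682 + 19192 + 14408 = 63282.
n_C = 80·14408/63282 = 18.214... → 18.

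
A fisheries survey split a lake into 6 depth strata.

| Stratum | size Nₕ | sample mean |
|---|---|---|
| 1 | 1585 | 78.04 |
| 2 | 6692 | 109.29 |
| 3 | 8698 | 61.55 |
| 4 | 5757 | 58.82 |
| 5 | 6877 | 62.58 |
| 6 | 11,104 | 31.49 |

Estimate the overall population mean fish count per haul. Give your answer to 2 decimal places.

N = 1585 + 6692 + 8698 + 5757 + 6877 + 11104 = 40713.
Weight each subgroup mean by Nₕ/N and sum.
Σ Nₕx̄ₕ = 1585·78.04 + 6692·109.29 + 8698·61.55 + 5757·58.82 + 6877·62.58 + 11104·31.49 = 123693.4 + 731368.68 + 535361.9 + 338626.74 + 430362.66 + 349664.96 = 2509078.34.
Divide by N: 2509078.34 / 40713 = 61.6284... → 61.63.

61.63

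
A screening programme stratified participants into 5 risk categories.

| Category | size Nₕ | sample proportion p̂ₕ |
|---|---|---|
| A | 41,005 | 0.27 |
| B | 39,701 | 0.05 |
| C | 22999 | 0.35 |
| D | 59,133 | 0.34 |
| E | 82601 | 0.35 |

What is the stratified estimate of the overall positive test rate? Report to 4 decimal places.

0.2857

Wₕ = Nₕ/N with N = 245439: 0.1671, 0.1618, 0.0937, 0.2409, 0.3365.
p̂_st = 0.1671·0.27 + 0.1618·0.05 + 0.0937·0.35 + 0.2409·0.34 + 0.3365·0.35 ≈ 0.285699... → 0.2857.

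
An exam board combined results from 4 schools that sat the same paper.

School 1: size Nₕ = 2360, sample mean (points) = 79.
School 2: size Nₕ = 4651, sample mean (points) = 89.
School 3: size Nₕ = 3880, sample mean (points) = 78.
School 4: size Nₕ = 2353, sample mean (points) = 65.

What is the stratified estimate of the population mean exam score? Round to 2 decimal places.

N = 2360 + 4651 + 3880 + 2353 = 13244.
Overall mean = Σ (Nₕ/N)·x̄ₕ — weight by population share, not a simple average.
Σ Nₕx̄ₕ = 2360·79 + 4651·89 + 3880·78 + 2353·65 = 186440 + 413939 + 302640 + 152945 = 1055964.
Divide by N: 1055964 / 13244 = 79.7315... → 79.73.

79.73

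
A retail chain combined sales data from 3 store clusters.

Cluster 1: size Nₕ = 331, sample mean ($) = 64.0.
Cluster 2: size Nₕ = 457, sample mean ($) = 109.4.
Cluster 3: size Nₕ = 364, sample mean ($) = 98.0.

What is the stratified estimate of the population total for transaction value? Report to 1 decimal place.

1: 331·64.0 = 21184
2: 457·109.4 = 49995.8
3: 364·98.0 = 35672
τ̂ = Σ Nₕx̄ₕ = 106851.8.

106851.8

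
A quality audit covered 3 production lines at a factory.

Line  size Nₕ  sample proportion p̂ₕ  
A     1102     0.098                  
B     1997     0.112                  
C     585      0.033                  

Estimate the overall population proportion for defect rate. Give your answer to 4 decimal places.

Wₕ = Nₕ/N with N = 3684: 0.2991, 0.5421, 0.1588.
p̂_st = 0.2991·0.098 + 0.5421·0.112 + 0.1588·0.033 ≈ 0.095267... → 0.0953.

0.0953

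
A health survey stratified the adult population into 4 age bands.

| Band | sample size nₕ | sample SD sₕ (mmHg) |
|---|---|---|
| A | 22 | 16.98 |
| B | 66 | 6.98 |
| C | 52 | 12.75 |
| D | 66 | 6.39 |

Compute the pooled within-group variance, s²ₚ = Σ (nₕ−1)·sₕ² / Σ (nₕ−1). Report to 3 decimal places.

99.833

A: (22−1)·16.98² = 21·288.3204 = 6054.7284
B: (66−1)·6.98² = 65·48.7204 = 3166.826
C: (52−1)·12.75² = 51·162.5625 = 8290.6875
D: (66−1)·6.39² = 65·40.8321 = 2654.0865
Numerator = 20166.3284; denominator = Σ(nₕ−1) = 202.
s²ₚ = 20166.3284/202 = 99.83331... → 99.833.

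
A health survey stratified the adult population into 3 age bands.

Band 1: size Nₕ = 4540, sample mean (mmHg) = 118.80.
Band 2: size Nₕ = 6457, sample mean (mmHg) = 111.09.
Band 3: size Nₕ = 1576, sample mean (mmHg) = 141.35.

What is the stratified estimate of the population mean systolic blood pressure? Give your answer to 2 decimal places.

117.67

x̄_st = (Σ Nₕx̄ₕ) / (Σ Nₕ) = (4540·118.80 + 6457·111.09 + 1576·141.35) / 12573
= 1479427.73 / 12573 = 117.6670... → 117.67.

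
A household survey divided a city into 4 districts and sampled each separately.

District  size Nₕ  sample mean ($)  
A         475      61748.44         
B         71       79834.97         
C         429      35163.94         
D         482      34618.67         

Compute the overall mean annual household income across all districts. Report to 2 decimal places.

x̄_st = (Σ Nₕx̄ₕ) / (Σ Nₕ) = (475·61748.44 + 71·79834.97 + 429·35163.94 + 482·34618.67) / 1457
= 66770321.07 / 1457 = 45827.2622... → 45827.26.

45827.26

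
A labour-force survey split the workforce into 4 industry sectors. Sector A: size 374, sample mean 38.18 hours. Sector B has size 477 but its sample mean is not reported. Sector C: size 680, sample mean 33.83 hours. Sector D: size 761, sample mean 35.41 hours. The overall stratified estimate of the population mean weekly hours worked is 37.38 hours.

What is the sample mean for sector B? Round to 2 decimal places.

44.96

N = 374 + 477 + 680 + 761 = 2292.
Overall total = μ·N = 37.38·2292 = 85674.96.
Subtract the known strata: 374·38.18 + 680·33.83 + 761·35.41 = 64230.73.
Remaining total for sector B: 85674.96 − 64230.73 = 21444.23.
Divide by its size: 21444.23 / 477 = 44.9565... → 44.96.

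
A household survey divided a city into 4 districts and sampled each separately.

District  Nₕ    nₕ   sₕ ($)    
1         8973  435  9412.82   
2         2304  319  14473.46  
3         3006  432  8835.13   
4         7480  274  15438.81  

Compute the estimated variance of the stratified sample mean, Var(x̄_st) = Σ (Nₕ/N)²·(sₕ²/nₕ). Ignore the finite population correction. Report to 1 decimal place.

N = 21763. Term for each stratum: Wₕ²sₕ²/nₕ.
Var(x̄_st) = 34624.8629 + 7360.0620 + 3447.3277 + 102764.4149 = 148196.6675 → 148196.7.

148196.7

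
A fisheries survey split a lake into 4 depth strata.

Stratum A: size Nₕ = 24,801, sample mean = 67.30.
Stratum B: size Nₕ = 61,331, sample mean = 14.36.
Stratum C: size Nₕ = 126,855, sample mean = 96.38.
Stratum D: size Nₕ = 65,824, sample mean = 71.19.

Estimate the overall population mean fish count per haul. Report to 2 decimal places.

69.80

N = 24801 + 61331 + 126855 + 65824 = 278811.
The stratified mean weights each stratum mean by its population share Nₕ/N.
Σ Nₕx̄ₕ = 24801·67.30 + 61331·14.36 + 126855·96.38 + 65824·71.19 = 1669107.3 + 880713.16 + 12226284.9 + 4686010.56 = 19462115.92.
Divide by N: 19462115.92 / 278811 = 69.8040... → 69.80.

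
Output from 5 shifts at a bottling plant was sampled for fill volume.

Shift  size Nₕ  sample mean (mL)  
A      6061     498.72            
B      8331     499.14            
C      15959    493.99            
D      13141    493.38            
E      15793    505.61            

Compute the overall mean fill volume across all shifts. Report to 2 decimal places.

498.16

N = 6061 + 8331 + 15959 + 13141 + 15793 = 59285.
Overall mean = Σ (Nₕ/N)·x̄ₕ — weight by population share, not a simple average.
Σ Nₕx̄ₕ = 6061·498.72 + 8331·499.14 + 15959·493.99 + 13141·493.38 + 15793·505.61 = 3022741.92 + 4158335.34 + 7883586.41 + 6483506.58 + 7985098.73 = 29533268.98.
Divide by N: 29533268.98 / 59285 = 498.1575... → 498.16.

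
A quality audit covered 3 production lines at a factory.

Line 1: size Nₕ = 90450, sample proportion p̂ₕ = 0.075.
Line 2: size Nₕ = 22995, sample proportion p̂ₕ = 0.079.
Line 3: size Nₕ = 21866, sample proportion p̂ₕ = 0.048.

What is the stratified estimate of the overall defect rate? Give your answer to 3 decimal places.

Wₕ = Nₕ/N with N = 135311: 0.6685, 0.1699, 0.1616.
p̂_st = 0.6685·0.075 + 0.1699·0.079 + 0.1616·0.048 ≈ 0.07132... → 0.071.

0.071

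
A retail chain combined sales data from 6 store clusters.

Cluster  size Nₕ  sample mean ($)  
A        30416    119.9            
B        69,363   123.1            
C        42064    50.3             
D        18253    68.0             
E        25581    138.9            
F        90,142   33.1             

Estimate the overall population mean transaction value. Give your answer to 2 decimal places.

80.05

N = 275819; weights Wₕ = Nₕ/N = (0.1103, 0.2515, 0.1525, 0.0662, 0.0927, 0.3268).
x̄_st = Σ Wₕ·x̄ₕ = 0.1103·119.9 + 0.2515·123.1 + 0.1525·50.3 + 0.0662·68.0 + 0.0927·138.9 + 0.3268·33.1 ≈ 80.0503...
→ 80.05.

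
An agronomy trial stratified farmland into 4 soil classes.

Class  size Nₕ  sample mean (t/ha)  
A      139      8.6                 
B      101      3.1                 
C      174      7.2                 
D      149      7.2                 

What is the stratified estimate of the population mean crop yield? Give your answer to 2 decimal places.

6.81

N = 139 + 101 + 174 + 149 = 563.
Weight each subgroup mean by Nₕ/N and sum.
Σ Nₕx̄ₕ = 139·8.6 + 101·3.1 + 174·7.2 + 149·7.2 = 1195.4 + 313.1 + 1252.8 + 1072.8 = 3834.1.
Divide by N: 3834.1 / 563 = 6.8101... → 6.81.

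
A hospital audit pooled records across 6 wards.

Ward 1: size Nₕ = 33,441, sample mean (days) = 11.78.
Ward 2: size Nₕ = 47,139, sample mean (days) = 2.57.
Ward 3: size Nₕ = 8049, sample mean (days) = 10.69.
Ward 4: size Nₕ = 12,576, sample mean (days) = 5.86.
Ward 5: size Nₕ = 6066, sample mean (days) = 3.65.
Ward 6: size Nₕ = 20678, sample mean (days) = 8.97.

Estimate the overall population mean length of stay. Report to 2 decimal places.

6.90

N = 127949; weights Wₕ = Nₕ/N = (0.2614, 0.3684, 0.0629, 0.0983, 0.0474, 0.1616).
x̄_st = Σ Wₕ·x̄ₕ = 0.2614·11.78 + 0.3684·2.57 + 0.0629·10.69 + 0.0983·5.86 + 0.0474·3.65 + 0.1616·8.97 ≈ 6.8968...
→ 6.90.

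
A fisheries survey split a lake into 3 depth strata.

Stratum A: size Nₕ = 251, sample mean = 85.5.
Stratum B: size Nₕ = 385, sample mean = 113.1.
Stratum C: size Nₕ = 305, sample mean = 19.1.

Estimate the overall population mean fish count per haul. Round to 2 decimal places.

N = 941; weights Wₕ = Nₕ/N = (0.2667, 0.4091, 0.3241).
x̄_st = Σ Wₕ·x̄ₕ = 0.2667·85.5 + 0.4091·113.1 + 0.3241·19.1 ≈ 75.2705...
→ 75.27.

75.27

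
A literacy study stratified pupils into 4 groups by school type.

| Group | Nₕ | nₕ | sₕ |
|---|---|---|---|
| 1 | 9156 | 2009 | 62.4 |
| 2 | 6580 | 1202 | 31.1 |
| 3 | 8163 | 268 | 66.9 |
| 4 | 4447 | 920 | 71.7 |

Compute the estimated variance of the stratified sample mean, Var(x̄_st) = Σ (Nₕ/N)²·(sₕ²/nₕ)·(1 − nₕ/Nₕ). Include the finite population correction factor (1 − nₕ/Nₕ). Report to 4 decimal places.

1.6418

N = 28346; Wₕ = Nₕ/N.
group 1: (9156/28346)²·62.4²/2009·(1 − 2009/9156) = 0.1578466
group 2: (6580/28346)²·31.1²/1202·(1 − 1202/6580) = 0.0354388
group 3: (8163/28346)²·66.9²/268·(1 − 268/8163) = 1.3394787
group 4: (4447/28346)²·71.7²/920·(1 − 920/4447) = 0.1090786
Sum = 1.6418427 → 1.6418.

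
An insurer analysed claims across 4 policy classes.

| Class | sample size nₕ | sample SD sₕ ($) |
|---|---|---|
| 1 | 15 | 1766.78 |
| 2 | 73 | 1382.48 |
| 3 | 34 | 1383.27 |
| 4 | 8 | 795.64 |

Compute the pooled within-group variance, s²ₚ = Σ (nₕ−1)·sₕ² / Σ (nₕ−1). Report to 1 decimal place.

1: (15−1)·1766.78² = 14·3121511.5684 = 43701161.9576
2: (73−1)·1382.48² = 72·1911250.9504 = 137610068.4288
3: (34−1)·1383.27² = 33·1913435.8929 = 63143384.4657
4: (8−1)·795.64² = 7·633043.0096 = 4431301.0672
Numerator = 248885915.9193; denominator = Σ(nₕ−1) = 126.
s²ₚ = 248885915.9193/126 = 1975285.047... → 1975285.0.

1975285.0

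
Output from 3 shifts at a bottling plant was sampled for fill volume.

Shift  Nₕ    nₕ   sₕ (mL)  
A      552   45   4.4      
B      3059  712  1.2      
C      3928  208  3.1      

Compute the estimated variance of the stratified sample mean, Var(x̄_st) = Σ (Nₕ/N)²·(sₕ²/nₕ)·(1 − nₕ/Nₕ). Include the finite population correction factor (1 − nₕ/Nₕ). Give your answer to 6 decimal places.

N = 7539; Wₕ = Nₕ/N.
shift A: (552/7539)²·4.4²/45·(1 − 45/552) = 0.002118422
shift B: (3059/7539)²·1.2²/712·(1 − 712/3059) = 0.000255475
shift C: (3928/7539)²·3.1²/208·(1 − 208/3928) = 0.011878100
Sum = 0.014251996 → 0.014252.

0.014252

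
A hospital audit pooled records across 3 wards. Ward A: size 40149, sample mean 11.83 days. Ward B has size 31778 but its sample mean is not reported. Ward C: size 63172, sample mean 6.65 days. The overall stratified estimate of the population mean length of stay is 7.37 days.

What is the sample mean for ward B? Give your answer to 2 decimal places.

3.17

Σ Nₕx̄ₕ = N·μ, so 31778·x̄_B = 135099·7.37 − (40149·11.83 + 63172·6.65).
= 995679.63 − 895056.47 = 100623.16.
x̄_B = 100623.16 / 31778 = 3.1664... → 3.17.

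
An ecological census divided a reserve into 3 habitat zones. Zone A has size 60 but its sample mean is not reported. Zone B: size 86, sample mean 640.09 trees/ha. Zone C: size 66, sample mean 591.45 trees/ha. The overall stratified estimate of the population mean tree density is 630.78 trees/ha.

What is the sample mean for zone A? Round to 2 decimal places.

N = 60 + 86 + 66 = 212.
Overall total = μ·N = 630.78·212 = 133725.36.
Subtract the known strata: 86·640.09 + 66·591.45 = 94083.44.
Remaining total for zone A: 133725.36 − 94083.44 = 39641.92.
Divide by its size: 39641.92 / 60 = 660.6987... → 660.70.

660.70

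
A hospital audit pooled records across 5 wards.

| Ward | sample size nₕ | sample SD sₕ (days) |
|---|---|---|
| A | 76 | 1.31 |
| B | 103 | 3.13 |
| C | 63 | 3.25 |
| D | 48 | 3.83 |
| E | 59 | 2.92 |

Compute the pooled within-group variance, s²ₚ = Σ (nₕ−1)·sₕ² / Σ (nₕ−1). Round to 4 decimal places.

Degrees of freedom: 75 + 102 + 62 + 47 + 58 = 344.
Σ(nₕ−1)sₕ² = 75·1.7161 + 102·9.7969 + 62·10.5625 + 47·14.6689 + 58·8.5264 = 2966.8358.
s²ₚ = 2966.8358 / 344 = 8.624523... → 8.6245.

8.6245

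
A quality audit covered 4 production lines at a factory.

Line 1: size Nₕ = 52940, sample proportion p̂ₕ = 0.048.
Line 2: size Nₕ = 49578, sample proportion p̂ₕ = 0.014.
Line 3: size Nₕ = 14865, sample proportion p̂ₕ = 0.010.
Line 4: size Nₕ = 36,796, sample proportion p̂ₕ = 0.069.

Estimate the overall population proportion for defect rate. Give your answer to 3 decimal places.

Wₕ = Nₕ/N with N = 154179: 0.3434, 0.3216, 0.0964, 0.2387.
p̂_st = 0.3434·0.048 + 0.3216·0.014 + 0.0964·0.010 + 0.2387·0.069 ≈ 0.03841... → 0.038.

0.038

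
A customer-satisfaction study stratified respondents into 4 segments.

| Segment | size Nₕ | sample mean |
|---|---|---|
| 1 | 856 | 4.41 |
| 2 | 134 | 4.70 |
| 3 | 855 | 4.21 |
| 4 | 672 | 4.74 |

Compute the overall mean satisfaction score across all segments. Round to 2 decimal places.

4.45

N = 2517; weights Wₕ = Nₕ/N = (0.3401, 0.0532, 0.3397, 0.2670).
x̄_st = Σ Wₕ·x̄ₕ = 0.3401·4.41 + 0.0532·4.70 + 0.3397·4.21 + 0.2670·4.74 ≈ 4.4456...
→ 4.45.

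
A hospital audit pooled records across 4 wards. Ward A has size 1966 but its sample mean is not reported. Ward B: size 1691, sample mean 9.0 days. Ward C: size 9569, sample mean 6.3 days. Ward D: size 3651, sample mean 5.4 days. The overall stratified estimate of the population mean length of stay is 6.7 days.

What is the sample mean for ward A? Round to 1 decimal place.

N = 1966 + 1691 + 9569 + 3651 = 16877.
Overall total = μ·N = 6.7·16877 = 113075.9.
Subtract the known strata: 1691·9.0 + 9569·6.3 + 3651·5.4 = 95219.1.
Remaining total for ward A: 113075.9 − 95219.1 = 17856.8.
Divide by its size: 17856.8 / 1966 = 9.083... → 9.1.

9.1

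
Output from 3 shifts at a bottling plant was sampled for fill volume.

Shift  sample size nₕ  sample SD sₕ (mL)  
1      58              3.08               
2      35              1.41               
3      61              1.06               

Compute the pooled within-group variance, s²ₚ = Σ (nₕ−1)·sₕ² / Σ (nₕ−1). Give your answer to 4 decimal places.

4.4751

Degrees of freedom: 57 + 34 + 60 = 151.
Σ(nₕ−1)sₕ² = 57·9.4864 + 34·1.9881 + 60·1.1236 = 675.7362.
s²ₚ = 675.7362 / 151 = 4.475074... → 4.4751.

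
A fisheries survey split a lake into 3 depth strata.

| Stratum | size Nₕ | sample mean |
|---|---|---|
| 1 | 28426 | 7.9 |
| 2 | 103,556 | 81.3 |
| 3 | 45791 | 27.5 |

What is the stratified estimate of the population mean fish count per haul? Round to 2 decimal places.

55.71

N = 177773; weights Wₕ = Nₕ/N = (0.1599, 0.5825, 0.2576).
x̄_st = Σ Wₕ·x̄ₕ = 0.1599·7.9 + 0.5825·81.3 + 0.2576·27.5 ≈ 55.7054...
→ 55.71.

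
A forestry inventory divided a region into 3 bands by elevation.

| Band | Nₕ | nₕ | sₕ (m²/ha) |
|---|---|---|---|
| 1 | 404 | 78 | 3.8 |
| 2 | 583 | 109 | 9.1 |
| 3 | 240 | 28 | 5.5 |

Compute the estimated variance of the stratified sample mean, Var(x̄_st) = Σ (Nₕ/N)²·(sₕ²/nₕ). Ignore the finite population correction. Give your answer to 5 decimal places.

N = 1227; Wₕ = Nₕ/N.
band 1: (404/1227)²·3.8²/78 = 0.02006995
band 2: (583/1227)²·9.1²/109 = 0.17151585
band 3: (240/1227)²·5.5²/28 = 0.04133336
Sum = 0.23291916 → 0.23292.

0.23292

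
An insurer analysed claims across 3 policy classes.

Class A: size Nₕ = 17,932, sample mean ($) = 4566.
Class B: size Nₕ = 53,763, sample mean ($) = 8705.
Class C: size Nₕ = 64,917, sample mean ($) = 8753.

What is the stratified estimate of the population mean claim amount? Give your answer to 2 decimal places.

N = 136612; weights Wₕ = Nₕ/N = (0.1313, 0.3935, 0.4752).
x̄_st = Σ Wₕ·x̄ₕ = 0.1313·4566 + 0.3935·8705 + 0.4752·8753 ≈ 8184.5147...
→ 8184.51.

8184.51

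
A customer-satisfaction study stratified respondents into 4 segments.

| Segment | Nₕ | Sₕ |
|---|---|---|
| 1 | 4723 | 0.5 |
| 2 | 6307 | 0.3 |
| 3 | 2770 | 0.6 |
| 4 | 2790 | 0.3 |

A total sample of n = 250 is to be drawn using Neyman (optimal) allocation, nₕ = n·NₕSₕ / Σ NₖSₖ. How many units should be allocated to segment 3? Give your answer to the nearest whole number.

62

Σ NₕSₕ = 4723·0.5 + 6307·0.3 + 2770·0.6 + 2790·0.3 = 6752.6.
Share for 3: 1662/6752.6 = 0.24613.
n_3 = 250 × 0.24613 = 61.532... → 62.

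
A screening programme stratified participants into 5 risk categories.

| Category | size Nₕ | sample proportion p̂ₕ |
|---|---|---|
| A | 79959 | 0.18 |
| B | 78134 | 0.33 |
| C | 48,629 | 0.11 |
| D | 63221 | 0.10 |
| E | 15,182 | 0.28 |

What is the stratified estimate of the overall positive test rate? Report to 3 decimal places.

0.197

N = 79959 + 78134 + 48629 + 63221 + 15182 = 285125.
Overall proportion = Σ (Nₕ/N)·p̂ₕ.
Σ Nₕp̂ₕ = 14392.62 + 25784.22 + 5349.19 + 6322.1 + 4250.96 = 56099.09.
56099.09 / 285125 = 0.19675... → 0.197.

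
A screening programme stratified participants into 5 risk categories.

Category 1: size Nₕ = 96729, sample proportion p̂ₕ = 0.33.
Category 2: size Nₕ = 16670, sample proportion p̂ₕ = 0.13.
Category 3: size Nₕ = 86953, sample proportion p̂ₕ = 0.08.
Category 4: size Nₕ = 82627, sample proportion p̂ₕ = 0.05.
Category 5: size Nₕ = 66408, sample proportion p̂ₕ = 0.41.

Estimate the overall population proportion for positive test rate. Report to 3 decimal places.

N = 96729 + 16670 + 86953 + 82627 + 66408 = 349387.
Overall proportion = Σ (Nₕ/N)·p̂ₕ.
Σ Nₕp̂ₕ = 31920.57 + 2167.1 + 6956.24 + 4131.35 + 27227.28 = 72402.54.
72402.54 / 349387 = 0.20723... → 0.207.

0.207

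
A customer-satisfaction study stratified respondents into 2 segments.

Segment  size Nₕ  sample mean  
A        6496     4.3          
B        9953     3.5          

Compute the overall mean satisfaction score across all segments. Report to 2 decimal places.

N = 6496 + 9953 = 16449.
The stratified mean weights each stratum mean by its population share Nₕ/N.
Σ Nₕx̄ₕ = 6496·4.3 + 9953·3.5 = 27932.8 + 34835.5 = 62768.3.
Divide by N: 62768.3 / 16449 = 3.8159... → 3.82.

3.82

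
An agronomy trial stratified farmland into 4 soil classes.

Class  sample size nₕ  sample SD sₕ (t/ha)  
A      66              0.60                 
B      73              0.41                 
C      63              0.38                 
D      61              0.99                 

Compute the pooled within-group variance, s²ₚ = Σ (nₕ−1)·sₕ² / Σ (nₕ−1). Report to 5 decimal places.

Degrees of freedom: 65 + 72 + 62 + 60 = 259.
Σ(nₕ−1)sₕ² = 65·0.36 + 72·0.1681 + 62·0.1444 + 60·0.9801 = 103.262.
s²ₚ = 103.262 / 259 = 0.3986950... → 0.39869.

0.39869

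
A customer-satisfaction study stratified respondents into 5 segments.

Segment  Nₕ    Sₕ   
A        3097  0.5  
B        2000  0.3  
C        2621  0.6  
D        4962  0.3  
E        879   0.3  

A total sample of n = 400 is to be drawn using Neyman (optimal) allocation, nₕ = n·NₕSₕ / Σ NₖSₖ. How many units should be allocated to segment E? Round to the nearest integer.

19

A: NₕSₕ = 3097·0.5 = 1548.5
B: NₕSₕ = 2000·0.3 = 600
C: NₕSₕ = 2621·0.6 = 1572.6
D: NₕSₕ = 4962·0.3 = 1488.6
E: NₕSₕ = 879·0.3 = 263.7
Σ NₕSₕ = 5473.4.
n_E = 400·263.7/5473.4 = 19.271... → 19.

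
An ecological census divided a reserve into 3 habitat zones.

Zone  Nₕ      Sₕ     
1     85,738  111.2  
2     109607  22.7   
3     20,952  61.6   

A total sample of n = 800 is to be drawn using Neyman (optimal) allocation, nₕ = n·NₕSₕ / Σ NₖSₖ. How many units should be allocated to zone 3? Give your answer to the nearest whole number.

78

1: NₕSₕ = 85738·111.2 = 9534065.6
2: NₕSₕ = 109607·22.7 = 2488078.9
3: NₕSₕ = 20952·61.6 = 1290643.2
Σ NₕSₕ = 13312787.7.
n_3 = 800·1290643.2/13312787.7 = 77.558... → 78.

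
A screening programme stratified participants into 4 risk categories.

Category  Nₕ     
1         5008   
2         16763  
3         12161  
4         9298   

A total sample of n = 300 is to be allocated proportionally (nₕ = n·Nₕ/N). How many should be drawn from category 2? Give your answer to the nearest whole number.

116

Share of category 2 = 16763/43230 = 0.38776.
Allocate 300 × 0.38776 = 116.329... → 116.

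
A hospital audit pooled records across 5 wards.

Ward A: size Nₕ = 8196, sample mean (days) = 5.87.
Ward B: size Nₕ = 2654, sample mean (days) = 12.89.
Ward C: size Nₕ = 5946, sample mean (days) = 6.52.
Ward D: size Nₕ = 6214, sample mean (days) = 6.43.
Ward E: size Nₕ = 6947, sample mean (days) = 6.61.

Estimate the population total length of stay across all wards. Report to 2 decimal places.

A: 8196·5.87 = 48110.52
B: 2654·12.89 = 34210.06
C: 5946·6.52 = 38767.92
D: 6214·6.43 = 39956.02
E: 6947·6.61 = 45919.67
τ̂ = Σ Nₕx̄ₕ = 206964.19.

206964.19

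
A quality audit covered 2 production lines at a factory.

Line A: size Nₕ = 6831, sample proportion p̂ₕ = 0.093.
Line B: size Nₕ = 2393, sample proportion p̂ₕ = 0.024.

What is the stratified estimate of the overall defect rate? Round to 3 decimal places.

Wₕ = Nₕ/N with N = 9224: 0.7406, 0.2594.
p̂_st = 0.7406·0.093 + 0.2594·0.024 ≈ 0.07510... → 0.075.

0.075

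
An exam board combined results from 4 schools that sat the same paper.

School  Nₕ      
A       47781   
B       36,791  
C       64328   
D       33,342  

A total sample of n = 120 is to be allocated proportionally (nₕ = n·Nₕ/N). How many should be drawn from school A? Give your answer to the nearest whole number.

N = 47781 + 36791 + 64328 + 33342 = 182242.
n_A = 120·47781/182242 = 31.462... → 31.

31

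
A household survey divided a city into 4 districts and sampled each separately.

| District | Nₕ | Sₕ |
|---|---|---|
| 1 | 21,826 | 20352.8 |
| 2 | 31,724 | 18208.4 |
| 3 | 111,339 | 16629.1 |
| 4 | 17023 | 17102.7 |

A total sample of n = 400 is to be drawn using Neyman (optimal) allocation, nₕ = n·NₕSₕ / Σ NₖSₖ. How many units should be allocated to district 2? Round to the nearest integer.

Σ NₕSₕ = 21826·20352.8 + 31724·18208.4 + 111339·16629.1 + 17023·17102.7 = 3164470121.4.
Share for 2: 577643281.6/3164470121.4 = 0.18254.
n_2 = 400 × 0.18254 = 73.016... → 73.

73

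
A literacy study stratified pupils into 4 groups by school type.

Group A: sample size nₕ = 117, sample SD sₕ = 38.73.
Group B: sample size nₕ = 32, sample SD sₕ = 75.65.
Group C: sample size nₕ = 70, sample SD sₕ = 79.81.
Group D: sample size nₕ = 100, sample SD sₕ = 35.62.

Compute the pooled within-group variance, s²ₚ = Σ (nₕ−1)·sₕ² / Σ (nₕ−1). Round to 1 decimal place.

2909.6

A: (117−1)·38.73² = 116·1500.0129 = 174001.4964
B: (32−1)·75.65² = 31·5722.9225 = 177410.5975
C: (70−1)·79.81² = 69·6369.6361 = 439504.8909
D: (100−1)·35.62² = 99·1268.7844 = 125609.6556
Numerator = 916526.6404; denominator = Σ(nₕ−1) = 315.
s²ₚ = 916526.6404/315 = 2909.608... → 2909.6.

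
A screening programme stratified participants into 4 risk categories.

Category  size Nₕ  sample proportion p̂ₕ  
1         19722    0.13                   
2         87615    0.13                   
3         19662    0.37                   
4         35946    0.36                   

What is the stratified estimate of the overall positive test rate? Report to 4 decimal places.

0.2097

Wₕ = Nₕ/N with N = 162945: 0.1210, 0.5377, 0.1207, 0.2206.
p̂_st = 0.1210·0.13 + 0.5377·0.13 + 0.1207·0.37 + 0.2206·0.36 ≈ 0.209698... → 0.2097.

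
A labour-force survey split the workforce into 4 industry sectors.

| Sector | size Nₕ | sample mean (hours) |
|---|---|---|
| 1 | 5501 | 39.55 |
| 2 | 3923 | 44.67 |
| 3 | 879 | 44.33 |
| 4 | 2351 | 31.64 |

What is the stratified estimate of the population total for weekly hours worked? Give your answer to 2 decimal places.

Estimate total by summing Nₕ·x̄ₕ over strata.
5501·39.55 + 3923·44.67 + 879·44.33 + 2351·31.64 = 217564.55 + 175240.41 + 38966.07 + 74385.64 = 506156.67.

506156.67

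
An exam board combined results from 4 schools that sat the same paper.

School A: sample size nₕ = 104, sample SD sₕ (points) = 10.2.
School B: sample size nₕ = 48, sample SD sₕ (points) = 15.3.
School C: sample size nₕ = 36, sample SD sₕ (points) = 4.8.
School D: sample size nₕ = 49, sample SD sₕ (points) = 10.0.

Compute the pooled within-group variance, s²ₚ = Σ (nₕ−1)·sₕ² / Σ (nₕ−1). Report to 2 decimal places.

Degrees of freedom: 103 + 47 + 35 + 48 = 233.
Σ(nₕ−1)sₕ² = 103·104.04 + 47·234.09 + 35·23.04 + 48·100 = 27324.75.
s²ₚ = 27324.75 / 233 = 117.2736... → 117.27.

117.27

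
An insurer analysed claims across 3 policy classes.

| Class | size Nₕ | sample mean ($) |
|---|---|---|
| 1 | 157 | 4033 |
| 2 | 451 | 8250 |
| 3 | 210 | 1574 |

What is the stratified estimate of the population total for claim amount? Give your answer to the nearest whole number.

4684471

Estimate total by summing Nₕ·x̄ₕ over strata.
157·4033 + 451·8250 + 210·1574 = 633181 + 3720750 + 330540 = 4684471.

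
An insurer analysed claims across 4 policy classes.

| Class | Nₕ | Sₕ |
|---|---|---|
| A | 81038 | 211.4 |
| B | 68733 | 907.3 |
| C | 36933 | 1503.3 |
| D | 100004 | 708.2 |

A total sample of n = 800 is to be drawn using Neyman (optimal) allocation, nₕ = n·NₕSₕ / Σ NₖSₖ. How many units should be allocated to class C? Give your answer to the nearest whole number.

A: NₕSₕ = 81038·211.4 = 17131433.2
B: NₕSₕ = 68733·907.3 = 62361450.9
C: NₕSₕ = 36933·1503.3 = 55521378.9
D: NₕSₕ = 100004·708.2 = 70822832.8
Σ NₕSₕ = 205837095.8.
n_C = 800·55521378.9/205837095.8 = 215.788... → 216.

216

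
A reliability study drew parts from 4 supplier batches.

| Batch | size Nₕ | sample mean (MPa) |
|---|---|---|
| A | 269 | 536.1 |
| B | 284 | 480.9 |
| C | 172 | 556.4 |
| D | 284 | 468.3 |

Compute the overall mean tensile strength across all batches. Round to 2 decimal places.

504.94

N = 269 + 284 + 172 + 284 = 1009.
Weight each subgroup mean by Nₕ/N and sum.
Σ Nₕx̄ₕ = 269·536.1 + 284·480.9 + 172·556.4 + 284·468.3 = 144210.9 + 136575.6 + 95700.8 + 132997.2 = 509484.5.
Divide by N: 509484.5 / 1009 = 504.9400... → 504.94.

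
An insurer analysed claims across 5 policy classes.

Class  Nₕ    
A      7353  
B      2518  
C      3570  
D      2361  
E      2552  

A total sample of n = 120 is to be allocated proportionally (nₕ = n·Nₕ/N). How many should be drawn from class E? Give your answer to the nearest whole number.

N = 7353 + 2518 + 3570 + 2361 + 2552 = 18354.
n_E = 120·2552/18354 = 16.685... → 17.

17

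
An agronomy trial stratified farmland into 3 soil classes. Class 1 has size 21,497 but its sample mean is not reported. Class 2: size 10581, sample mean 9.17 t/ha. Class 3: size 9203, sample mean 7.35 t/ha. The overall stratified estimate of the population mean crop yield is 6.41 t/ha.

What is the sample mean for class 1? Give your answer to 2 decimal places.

N = 21497 + 10581 + 9203 = 41281.
Overall total = μ·N = 6.41·41281 = 264611.21.
Subtract the known strata: 10581·9.17 + 9203·7.35 = 164669.82.
Remaining total for class 1: 264611.21 − 164669.82 = 99941.39.
Divide by its size: 99941.39 / 21497 = 4.6491... → 4.65.

4.65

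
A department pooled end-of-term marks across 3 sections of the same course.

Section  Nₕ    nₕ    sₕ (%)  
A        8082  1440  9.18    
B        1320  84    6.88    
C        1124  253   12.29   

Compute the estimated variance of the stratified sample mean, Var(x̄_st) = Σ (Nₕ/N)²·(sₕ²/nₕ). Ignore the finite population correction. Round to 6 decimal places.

N = 10526; Wₕ = Nₕ/N.
section A: (8082/10526)²·9.18²/1440 = 0.034501171
section B: (1320/10526)²·6.88²/84 = 0.008861734
section C: (1124/10526)²·12.29²/253 = 0.006807523
Sum = 0.050170428 → 0.050170.

0.050170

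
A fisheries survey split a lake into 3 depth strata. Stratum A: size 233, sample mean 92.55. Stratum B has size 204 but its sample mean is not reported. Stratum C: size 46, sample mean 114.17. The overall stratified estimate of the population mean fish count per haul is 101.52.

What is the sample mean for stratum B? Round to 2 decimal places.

108.91

N = 233 + 204 + 46 = 483.
Overall total = μ·N = 101.52·483 = 49034.16.
Subtract the known strata: 233·92.55 + 46·114.17 = 26815.97.
Remaining total for stratum B: 49034.16 − 26815.97 = 22218.19.
Divide by its size: 22218.19 / 204 = 108.9127... → 108.91.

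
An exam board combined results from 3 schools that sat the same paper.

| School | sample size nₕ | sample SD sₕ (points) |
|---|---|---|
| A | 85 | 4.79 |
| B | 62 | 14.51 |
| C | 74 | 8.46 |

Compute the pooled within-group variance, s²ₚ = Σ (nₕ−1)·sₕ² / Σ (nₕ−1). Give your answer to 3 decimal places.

A: (85−1)·4.79² = 84·22.9441 = 1927.3044
B: (62−1)·14.51² = 61·210.5401 = 12842.9461
C: (74−1)·8.46² = 73·71.5716 = 5224.7268
Numerator = 19994.9773; denominator = Σ(nₕ−1) = 218.
s²ₚ = 19994.9773/218 = 91.72008... → 91.720.

91.720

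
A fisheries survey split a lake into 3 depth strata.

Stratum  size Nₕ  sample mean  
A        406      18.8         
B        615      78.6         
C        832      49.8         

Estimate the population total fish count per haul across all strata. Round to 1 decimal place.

A: 406·18.8 = 7632.8
B: 615·78.6 = 48339
C: 832·49.8 = 41433.6
τ̂ = Σ Nₕx̄ₕ = 97405.4.

97405.4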